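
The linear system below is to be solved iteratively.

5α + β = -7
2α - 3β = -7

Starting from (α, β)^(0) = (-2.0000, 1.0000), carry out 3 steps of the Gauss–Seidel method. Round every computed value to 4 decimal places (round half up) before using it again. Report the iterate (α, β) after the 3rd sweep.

Iteration 1:
  α = (-7 - (1)·1.0000) / (5) = -1.6000
  β = (-7 - (2)·-1.6000) / (-3) = 1.2667
Iteration 2:
  α = (-7 - (1)·1.2667) / (5) = -1.6533
  β = (-7 - (2)·-1.6533) / (-3) = 1.2311
Iteration 3:
  α = (-7 - (1)·1.2311) / (5) = -1.6462
  β = (-7 - (2)·-1.6462) / (-3) = 1.2359

(-1.6462, 1.2359)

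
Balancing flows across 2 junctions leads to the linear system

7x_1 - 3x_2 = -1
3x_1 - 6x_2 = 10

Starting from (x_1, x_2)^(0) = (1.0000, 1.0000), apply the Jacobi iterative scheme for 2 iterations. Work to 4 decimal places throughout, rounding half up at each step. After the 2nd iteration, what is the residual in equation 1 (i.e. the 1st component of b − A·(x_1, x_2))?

Iteration 1:
  x_1 = (-1 - (-3)·1.0000) / (7) = 0.2857
  x_2 = (10 - (3)·1.0000) / (-6) = -1.1667
Iteration 2:
  x_1 = (-1 - (-3)·-1.1667) / (7) = -0.6429
  x_2 = (10 - (3)·0.2857) / (-6) = -1.5238
Residual b − A·x = (-1.0711, 2.7859)

-1.0711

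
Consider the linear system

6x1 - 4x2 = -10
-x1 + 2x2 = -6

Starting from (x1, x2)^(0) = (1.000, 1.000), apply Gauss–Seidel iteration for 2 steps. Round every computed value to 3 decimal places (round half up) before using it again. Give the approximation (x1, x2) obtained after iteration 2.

Iteration 1:
  x1 = (-10 - (-4)·1.000) / (6) = -1.000
  x2 = (-6 - (-1)·-1.000) / (2) = -3.500
Iteration 2:
  x1 = (-10 - (-4)·-3.500) / (6) = -4.000
  x2 = (-6 - (-1)·-4.000) / (2) = -5.000

(-4.000, -5.000)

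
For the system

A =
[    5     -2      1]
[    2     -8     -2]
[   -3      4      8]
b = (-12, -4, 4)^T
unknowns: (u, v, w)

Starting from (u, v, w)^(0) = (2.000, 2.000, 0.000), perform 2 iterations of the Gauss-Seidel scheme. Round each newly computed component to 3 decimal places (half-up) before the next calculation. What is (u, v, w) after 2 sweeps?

(-2.330, -0.045, -0.351)

Iteration 1:
  u = (-12 - (-2)·2.000 - (1)·0.000) / (5) = -1.600
  v = (-4 - (2)·-1.600 - (-2)·0.000) / (-8) = 0.100
  w = (4 - (-3)·-1.600 - (4)·0.100) / (8) = -0.150
Iteration 2:
  u = (-12 - (-2)·0.100 - (1)·-0.150) / (5) = -2.330
  v = (-4 - (2)·-2.330 - (-2)·-0.150) / (-8) = -0.045
  w = (4 - (-3)·-2.330 - (4)·-0.045) / (8) = -0.351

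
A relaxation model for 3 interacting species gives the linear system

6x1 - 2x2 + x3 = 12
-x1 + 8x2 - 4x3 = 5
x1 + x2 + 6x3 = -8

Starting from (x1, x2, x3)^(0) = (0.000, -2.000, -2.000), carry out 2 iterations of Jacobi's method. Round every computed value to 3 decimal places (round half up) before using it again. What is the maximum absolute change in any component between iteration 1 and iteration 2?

0.708

Iteration 1:
  x1 = (12 - (-2)·-2.000 - (1)·-2.000) / (6) = 1.667
  x2 = (5 - (-1)·0.000 - (-4)·-2.000) / (8) = -0.375
  x3 = (-8 - (1)·0.000 - (1)·-2.000) / (6) = -1.000
Iteration 2:
  x1 = (12 - (-2)·-0.375 - (1)·-1.000) / (6) = 2.042
  x2 = (5 - (-1)·1.667 - (-4)·-1.000) / (8) = 0.333
  x3 = (-8 - (1)·1.667 - (1)·-0.375) / (6) = -1.549
Change: (0.375, 0.708, -0.549) → max |·| = 0.708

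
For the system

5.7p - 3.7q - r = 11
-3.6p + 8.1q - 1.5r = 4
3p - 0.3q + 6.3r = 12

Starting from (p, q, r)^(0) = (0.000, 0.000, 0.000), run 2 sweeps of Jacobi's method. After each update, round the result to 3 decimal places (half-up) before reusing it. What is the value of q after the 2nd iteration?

Iteration 1:
  p = (11 - (-3.7)·0.000 - (-1)·0.000) / (5.7) = 1.930
  q = (4 - (-3.6)·0.000 - (-1.5)·0.000) / (8.1) = 0.494
  r = (12 - (3)·0.000 - (-0.3)·0.000) / (6.3) = 1.905
Iteration 2:
  p = (11 - (-3.7)·0.494 - (-1)·1.905) / (5.7) = 2.585
  q = (4 - (-3.6)·1.930 - (-1.5)·1.905) / (8.1) = 1.704
  r = (12 - (3)·1.930 - (-0.3)·0.494) / (6.3) = 1.009

1.704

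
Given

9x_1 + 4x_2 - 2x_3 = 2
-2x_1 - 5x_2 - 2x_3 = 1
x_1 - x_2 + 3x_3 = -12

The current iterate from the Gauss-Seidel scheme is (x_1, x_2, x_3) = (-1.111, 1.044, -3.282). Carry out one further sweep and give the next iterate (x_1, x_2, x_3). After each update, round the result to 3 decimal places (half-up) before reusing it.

One sweep:
  x_1 = (2 - (4)·1.044 - (-2)·-3.282) / (9) = -0.971
  x_2 = (1 - (-2)·-0.971 - (-2)·-3.282) / (-5) = 1.501
  x_3 = (-12 - (1)·-0.971 - (-1)·1.501) / (3) = -3.176

(-0.971, 1.501, -3.176)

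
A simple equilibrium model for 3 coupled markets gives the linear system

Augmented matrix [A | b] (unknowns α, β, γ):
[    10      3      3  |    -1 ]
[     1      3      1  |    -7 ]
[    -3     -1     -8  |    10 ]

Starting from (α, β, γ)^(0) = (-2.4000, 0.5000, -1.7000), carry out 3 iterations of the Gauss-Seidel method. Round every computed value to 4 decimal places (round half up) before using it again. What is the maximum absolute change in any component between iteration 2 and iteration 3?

0.1573

Iteration 1:
  α = (-1 - (3)·0.5000 - (3)·-1.7000) / (10) = 0.2600
  β = (-7 - (1)·0.2600 - (1)·-1.7000) / (3) = -1.8533
  γ = (10 - (-3)·0.2600 - (-1)·-1.8533) / (-8) = -1.1158
Iteration 2:
  α = (-1 - (3)·-1.8533 - (3)·-1.1158) / (10) = 0.7907
  β = (-7 - (1)·0.7907 - (1)·-1.1158) / (3) = -2.2250
  γ = (10 - (-3)·0.7907 - (-1)·-2.2250) / (-8) = -1.2684
Iteration 3:
  α = (-1 - (3)·-2.2250 - (3)·-1.2684) / (10) = 0.9480
  β = (-7 - (1)·0.9480 - (1)·-1.2684) / (3) = -2.2265
  γ = (10 - (-3)·0.9480 - (-1)·-2.2265) / (-8) = -1.3272
Change: (0.1573, -0.0015, -0.0588) → max |·| = 0.1573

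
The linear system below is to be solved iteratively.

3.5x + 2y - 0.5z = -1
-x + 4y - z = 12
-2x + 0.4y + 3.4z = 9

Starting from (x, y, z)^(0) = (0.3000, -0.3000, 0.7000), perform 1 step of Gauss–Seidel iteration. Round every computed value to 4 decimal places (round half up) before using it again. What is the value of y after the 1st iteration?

3.1714

Iteration 1:
  x = (-1 - (2)·-0.3000 - (-0.5)·0.7000) / (3.5) = -0.0143
  y = (12 - (-1)·-0.0143 - (-1)·0.7000) / (4) = 3.1714
  z = (9 - (-2)·-0.0143 - (0.4)·3.1714) / (3.4) = 2.2655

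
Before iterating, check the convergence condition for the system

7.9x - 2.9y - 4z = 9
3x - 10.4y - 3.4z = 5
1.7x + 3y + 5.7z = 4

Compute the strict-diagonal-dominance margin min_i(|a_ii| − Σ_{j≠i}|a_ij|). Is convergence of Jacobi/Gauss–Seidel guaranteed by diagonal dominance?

1

row 1: |7.9| − (2.9+4) = 1
row 2: |-10.4| − (3+3.4) = 4
row 3: |5.7| − (1.7+3) = 1
minimum over rows = 1 → strictly diagonally dominant (convergence guaranteed)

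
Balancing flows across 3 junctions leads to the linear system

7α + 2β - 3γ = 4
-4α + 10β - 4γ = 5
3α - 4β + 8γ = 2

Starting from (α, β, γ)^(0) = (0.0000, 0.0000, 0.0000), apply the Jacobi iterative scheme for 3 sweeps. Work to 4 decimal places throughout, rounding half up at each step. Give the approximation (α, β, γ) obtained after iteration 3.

Iteration 1:
  α = (4 - (2)·0.0000 - (-3)·0.0000) / (7) = 0.5714
  β = (5 - (-4)·0.0000 - (-4)·0.0000) / (10) = 0.5000
  γ = (2 - (3)·0.0000 - (-4)·0.0000) / (8) = 0.2500
Iteration 2:
  α = (4 - (2)·0.5000 - (-3)·0.2500) / (7) = 0.5357
  β = (5 - (-4)·0.5714 - (-4)·0.2500) / (10) = 0.8286
  γ = (2 - (3)·0.5714 - (-4)·0.5000) / (8) = 0.2857
Iteration 3:
  α = (4 - (2)·0.8286 - (-3)·0.2857) / (7) = 0.4571
  β = (5 - (-4)·0.5357 - (-4)·0.2857) / (10) = 0.8286
  γ = (2 - (3)·0.5357 - (-4)·0.8286) / (8) = 0.4634

(0.4571, 0.8286, 0.4634)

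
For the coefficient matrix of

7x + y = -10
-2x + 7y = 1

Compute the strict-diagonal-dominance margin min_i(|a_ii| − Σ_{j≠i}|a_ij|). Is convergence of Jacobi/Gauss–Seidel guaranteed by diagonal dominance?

row 1: |7| − (1) = 6
row 2: |7| − (2) = 5
minimum over rows = 5 → strictly diagonally dominant (convergence guaranteed)

5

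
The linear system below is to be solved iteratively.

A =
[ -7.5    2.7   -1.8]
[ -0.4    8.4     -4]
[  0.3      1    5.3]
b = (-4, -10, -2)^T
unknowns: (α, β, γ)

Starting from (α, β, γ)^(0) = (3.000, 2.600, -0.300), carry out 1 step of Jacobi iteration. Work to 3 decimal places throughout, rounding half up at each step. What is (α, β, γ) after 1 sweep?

Iteration 1:
  α = (-4 - (2.7)·2.600 - (-1.8)·-0.300) / (-7.5) = 1.541
  β = (-10 - (-0.4)·3.000 - (-4)·-0.300) / (8.4) = -1.190
  γ = (-2 - (0.3)·3.000 - (1)·2.600) / (5.3) = -1.038

(1.541, -1.190, -1.038)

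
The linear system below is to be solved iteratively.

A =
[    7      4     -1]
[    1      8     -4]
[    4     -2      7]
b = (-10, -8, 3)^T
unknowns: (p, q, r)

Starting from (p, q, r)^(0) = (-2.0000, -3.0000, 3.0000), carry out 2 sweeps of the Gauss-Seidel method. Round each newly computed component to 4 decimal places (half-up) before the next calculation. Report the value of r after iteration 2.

Iteration 1:
  p = (-10 - (4)·-3.0000 - (-1)·3.0000) / (7) = 0.7143
  q = (-8 - (1)·0.7143 - (-4)·3.0000) / (8) = 0.4107
  r = (3 - (4)·0.7143 - (-2)·0.4107) / (7) = 0.1377
Iteration 2:
  p = (-10 - (4)·0.4107 - (-1)·0.1377) / (7) = -1.6436
  q = (-8 - (1)·-1.6436 - (-4)·0.1377) / (8) = -0.7257
  r = (3 - (4)·-1.6436 - (-2)·-0.7257) / (7) = 1.1604

1.1604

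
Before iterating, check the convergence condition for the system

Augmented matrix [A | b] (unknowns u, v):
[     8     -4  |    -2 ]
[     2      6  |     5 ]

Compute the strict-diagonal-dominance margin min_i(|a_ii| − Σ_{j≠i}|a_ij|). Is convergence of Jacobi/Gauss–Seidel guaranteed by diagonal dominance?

4

row 1: |8| − (4) = 4
row 2: |6| − (2) = 4
minimum over rows = 4 → strictly diagonally dominant (convergence guaranteed)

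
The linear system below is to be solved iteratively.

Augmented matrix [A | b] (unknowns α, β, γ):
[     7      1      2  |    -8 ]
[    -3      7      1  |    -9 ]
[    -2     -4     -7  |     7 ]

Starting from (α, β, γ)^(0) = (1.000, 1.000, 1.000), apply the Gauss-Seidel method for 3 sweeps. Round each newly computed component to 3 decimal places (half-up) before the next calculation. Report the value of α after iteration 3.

-0.978

Iteration 1:
  α = (-8 - (1)·1.000 - (2)·1.000) / (7) = -1.571
  β = (-9 - (-3)·-1.571 - (1)·1.000) / (7) = -2.102
  γ = (7 - (-2)·-1.571 - (-4)·-2.102) / (-7) = 0.650
Iteration 2:
  α = (-8 - (1)·-2.102 - (2)·0.650) / (7) = -1.028
  β = (-9 - (-3)·-1.028 - (1)·0.650) / (7) = -1.819
  γ = (7 - (-2)·-1.028 - (-4)·-1.819) / (-7) = 0.333
Iteration 3:
  α = (-8 - (1)·-1.819 - (2)·0.333) / (7) = -0.978
  β = (-9 - (-3)·-0.978 - (1)·0.333) / (7) = -1.752
  γ = (7 - (-2)·-0.978 - (-4)·-1.752) / (-7) = 0.281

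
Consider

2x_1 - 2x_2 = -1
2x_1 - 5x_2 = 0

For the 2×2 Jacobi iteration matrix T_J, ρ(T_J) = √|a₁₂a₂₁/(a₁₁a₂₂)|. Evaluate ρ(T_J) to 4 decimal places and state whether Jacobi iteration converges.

0.6325

a₁₂a₂₁/(a₁₁a₂₂) = (-2)·(2) / ((2)·(-5)) = 0.400000
ρ = √|0.400000| = √0.400000 = 0.6325
ρ < 1, so Jacobi converges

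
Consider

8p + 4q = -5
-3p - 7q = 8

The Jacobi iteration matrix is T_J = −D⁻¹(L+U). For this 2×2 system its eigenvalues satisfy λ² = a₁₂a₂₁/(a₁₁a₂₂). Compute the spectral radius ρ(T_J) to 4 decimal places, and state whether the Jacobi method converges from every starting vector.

a₁₂a₂₁/(a₁₁a₂₂) = (4)·(-3) / ((8)·(-7)) = 0.214286
ρ = √|0.214286| = √0.214286 = 0.4629
ρ < 1, so Jacobi converges

0.4629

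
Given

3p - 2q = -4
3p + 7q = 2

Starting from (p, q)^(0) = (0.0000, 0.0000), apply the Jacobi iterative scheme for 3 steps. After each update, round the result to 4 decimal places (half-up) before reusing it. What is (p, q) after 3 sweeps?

(-0.7619, 0.7755)

Iteration 1:
  p = (-4 - (-2)·0.0000) / (3) = -1.3333
  q = (2 - (3)·0.0000) / (7) = 0.2857
Iteration 2:
  p = (-4 - (-2)·0.2857) / (3) = -1.1429
  q = (2 - (3)·-1.3333) / (7) = 0.8571
Iteration 3:
  p = (-4 - (-2)·0.8571) / (3) = -0.7619
  q = (2 - (3)·-1.1429) / (7) = 0.7755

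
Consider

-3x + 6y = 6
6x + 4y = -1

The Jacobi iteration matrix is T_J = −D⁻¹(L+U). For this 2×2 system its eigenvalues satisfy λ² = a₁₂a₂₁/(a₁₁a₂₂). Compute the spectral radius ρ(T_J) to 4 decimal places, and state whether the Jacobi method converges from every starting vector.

a₁₂a₂₁/(a₁₁a₂₂) = (6)·(6) / ((-3)·(4)) = -3.000000
ρ = √|-3.000000| = √3.000000 = 1.7321
ρ > 1, so Jacobi diverges

1.7321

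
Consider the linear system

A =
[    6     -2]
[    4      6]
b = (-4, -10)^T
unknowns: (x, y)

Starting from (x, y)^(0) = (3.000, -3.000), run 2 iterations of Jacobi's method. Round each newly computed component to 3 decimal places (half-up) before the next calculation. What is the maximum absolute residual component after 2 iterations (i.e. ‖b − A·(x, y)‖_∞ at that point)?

6.224

Iteration 1:
  x = (-4 - (-2)·-3.000) / (6) = -1.667
  y = (-10 - (4)·3.000) / (6) = -3.667
Iteration 2:
  x = (-4 - (-2)·-3.667) / (6) = -1.889
  y = (-10 - (4)·-1.667) / (6) = -0.555
Residual b − A·x = (6.224, 0.886); ∞-norm = 6.224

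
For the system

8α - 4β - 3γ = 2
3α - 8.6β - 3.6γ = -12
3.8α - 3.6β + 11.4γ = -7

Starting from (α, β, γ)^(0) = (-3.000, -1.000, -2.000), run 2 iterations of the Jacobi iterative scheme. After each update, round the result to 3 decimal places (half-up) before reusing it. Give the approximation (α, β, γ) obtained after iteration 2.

Iteration 1:
  α = (2 - (-4)·-1.000 - (-3)·-2.000) / (8) = -1.000
  β = (-12 - (3)·-3.000 - (-3.6)·-2.000) / (-8.6) = 1.186
  γ = (-7 - (3.8)·-3.000 - (-3.6)·-1.000) / (11.4) = 0.070
Iteration 2:
  α = (2 - (-4)·1.186 - (-3)·0.070) / (8) = 0.869
  β = (-12 - (3)·-1.000 - (-3.6)·0.070) / (-8.6) = 1.017
  γ = (-7 - (3.8)·-1.000 - (-3.6)·1.186) / (11.4) = 0.094

(0.869, 1.017, 0.094)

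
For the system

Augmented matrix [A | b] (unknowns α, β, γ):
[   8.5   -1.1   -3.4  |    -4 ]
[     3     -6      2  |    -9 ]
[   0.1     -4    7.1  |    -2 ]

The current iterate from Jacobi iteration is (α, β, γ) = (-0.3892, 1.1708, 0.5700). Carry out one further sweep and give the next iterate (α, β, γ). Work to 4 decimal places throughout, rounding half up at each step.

(-0.0911, 1.4954, 0.3834)

One sweep:
  α = (-4 - (-1.1)·1.1708 - (-3.4)·0.5700) / (8.5) = -0.0911
  β = (-9 - (3)·-0.3892 - (2)·0.5700) / (-6) = 1.4954
  γ = (-2 - (0.1)·-0.3892 - (-4)·1.1708) / (7.1) = 0.3834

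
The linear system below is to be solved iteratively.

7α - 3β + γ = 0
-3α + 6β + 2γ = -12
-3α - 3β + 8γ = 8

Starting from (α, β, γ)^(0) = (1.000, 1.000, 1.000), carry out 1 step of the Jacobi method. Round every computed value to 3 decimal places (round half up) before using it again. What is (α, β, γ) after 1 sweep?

Iteration 1:
  α = (0 - (-3)·1.000 - (1)·1.000) / (7) = 0.286
  β = (-12 - (-3)·1.000 - (2)·1.000) / (6) = -1.833
  γ = (8 - (-3)·1.000 - (-3)·1.000) / (8) = 1.750

(0.286, -1.833, 1.750)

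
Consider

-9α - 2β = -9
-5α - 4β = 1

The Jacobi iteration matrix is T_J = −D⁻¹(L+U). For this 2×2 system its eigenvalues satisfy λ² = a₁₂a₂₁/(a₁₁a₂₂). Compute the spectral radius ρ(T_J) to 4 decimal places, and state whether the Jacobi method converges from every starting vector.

0.5270

a₁₂a₂₁/(a₁₁a₂₂) = (-2)·(-5) / ((-9)·(-4)) = 0.277778
ρ = √|0.277778| = √0.277778 = 0.5270
ρ < 1, so Jacobi converges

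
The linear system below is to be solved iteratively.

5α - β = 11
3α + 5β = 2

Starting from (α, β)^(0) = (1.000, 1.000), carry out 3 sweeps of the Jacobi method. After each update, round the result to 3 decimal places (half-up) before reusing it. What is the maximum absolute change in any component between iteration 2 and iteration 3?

Iteration 1:
  α = (11 - (-1)·1.000) / (5) = 2.400
  β = (2 - (3)·1.000) / (5) = -0.200
Iteration 2:
  α = (11 - (-1)·-0.200) / (5) = 2.160
  β = (2 - (3)·2.400) / (5) = -1.040
Iteration 3:
  α = (11 - (-1)·-1.040) / (5) = 1.992
  β = (2 - (3)·2.160) / (5) = -0.896
Change: (-0.168, 0.144) → max |·| = 0.168

0.168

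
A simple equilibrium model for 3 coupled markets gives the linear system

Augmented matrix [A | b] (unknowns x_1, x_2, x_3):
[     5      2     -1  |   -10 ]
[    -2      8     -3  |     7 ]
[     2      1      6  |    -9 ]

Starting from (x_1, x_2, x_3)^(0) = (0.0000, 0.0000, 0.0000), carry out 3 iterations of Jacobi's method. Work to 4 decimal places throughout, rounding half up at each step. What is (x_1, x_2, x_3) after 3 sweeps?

(-2.1208, -0.1547, -0.5854)

Iteration 1:
  x_1 = (-10 - (2)·0.0000 - (-1)·0.0000) / (5) = -2.0000
  x_2 = (7 - (-2)·0.0000 - (-3)·0.0000) / (8) = 0.8750
  x_3 = (-9 - (2)·0.0000 - (1)·0.0000) / (6) = -1.5000
Iteration 2:
  x_1 = (-10 - (2)·0.8750 - (-1)·-1.5000) / (5) = -2.6500
  x_2 = (7 - (-2)·-2.0000 - (-3)·-1.5000) / (8) = -0.1875
  x_3 = (-9 - (2)·-2.0000 - (1)·0.8750) / (6) = -0.9792
Iteration 3:
  x_1 = (-10 - (2)·-0.1875 - (-1)·-0.9792) / (5) = -2.1208
  x_2 = (7 - (-2)·-2.6500 - (-3)·-0.9792) / (8) = -0.1547
  x_3 = (-9 - (2)·-2.6500 - (1)·-0.1875) / (6) = -0.5854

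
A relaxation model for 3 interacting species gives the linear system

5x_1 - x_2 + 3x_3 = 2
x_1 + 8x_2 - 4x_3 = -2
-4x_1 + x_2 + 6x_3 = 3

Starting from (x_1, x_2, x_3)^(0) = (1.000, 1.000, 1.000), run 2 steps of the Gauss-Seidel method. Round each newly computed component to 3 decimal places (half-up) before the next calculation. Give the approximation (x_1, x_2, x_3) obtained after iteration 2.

Iteration 1:
  x_1 = (2 - (-1)·1.000 - (3)·1.000) / (5) = 0.000
  x_2 = (-2 - (1)·0.000 - (-4)·1.000) / (8) = 0.250
  x_3 = (3 - (-4)·0.000 - (1)·0.250) / (6) = 0.458
Iteration 2:
  x_1 = (2 - (-1)·0.250 - (3)·0.458) / (5) = 0.175
  x_2 = (-2 - (1)·0.175 - (-4)·0.458) / (8) = -0.043
  x_3 = (3 - (-4)·0.175 - (1)·-0.043) / (6) = 0.624

(0.175, -0.043, 0.624)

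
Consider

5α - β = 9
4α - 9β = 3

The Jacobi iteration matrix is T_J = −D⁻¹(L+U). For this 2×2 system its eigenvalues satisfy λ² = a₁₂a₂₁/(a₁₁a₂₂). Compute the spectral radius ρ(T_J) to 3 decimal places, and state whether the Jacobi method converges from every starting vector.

a₁₂a₂₁/(a₁₁a₂₂) = (-1)·(4) / ((5)·(-9)) = 0.088889
ρ = √|0.088889| = √0.088889 = 0.298
ρ < 1, so Jacobi converges

0.298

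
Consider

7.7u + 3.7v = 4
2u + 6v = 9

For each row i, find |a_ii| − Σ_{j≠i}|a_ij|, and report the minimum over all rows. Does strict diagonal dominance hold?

row 1: |7.7| − (3.7) = 4
row 2: |6| − (2) = 4
minimum over rows = 4 → strictly diagonally dominant (convergence guaranteed)

4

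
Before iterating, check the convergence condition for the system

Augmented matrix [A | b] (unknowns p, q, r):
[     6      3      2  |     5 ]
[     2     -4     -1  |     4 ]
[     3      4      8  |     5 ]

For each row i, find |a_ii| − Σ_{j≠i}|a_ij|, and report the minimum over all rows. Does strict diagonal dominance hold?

row 1: |6| − (3+2) = 1
row 2: |-4| − (2+1) = 1
row 3: |8| − (3+4) = 1
minimum over rows = 1 → strictly diagonally dominant (convergence guaranteed)

1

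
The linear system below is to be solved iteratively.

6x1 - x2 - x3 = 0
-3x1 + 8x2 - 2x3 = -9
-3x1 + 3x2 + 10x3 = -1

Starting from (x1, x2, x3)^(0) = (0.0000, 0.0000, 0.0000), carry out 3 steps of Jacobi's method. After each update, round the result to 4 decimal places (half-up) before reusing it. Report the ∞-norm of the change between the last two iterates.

Iteration 1:
  x1 = (0 - (-1)·0.0000 - (-1)·0.0000) / (6) = 0.0000
  x2 = (-9 - (-3)·0.0000 - (-2)·0.0000) / (8) = -1.1250
  x3 = (-1 - (-3)·0.0000 - (3)·0.0000) / (10) = -0.1000
Iteration 2:
  x1 = (0 - (-1)·-1.1250 - (-1)·-0.1000) / (6) = -0.2042
  x2 = (-9 - (-3)·0.0000 - (-2)·-0.1000) / (8) = -1.1500
  x3 = (-1 - (-3)·0.0000 - (3)·-1.1250) / (10) = 0.2375
Iteration 3:
  x1 = (0 - (-1)·-1.1500 - (-1)·0.2375) / (6) = -0.1521
  x2 = (-9 - (-3)·-0.2042 - (-2)·0.2375) / (8) = -1.1422
  x3 = (-1 - (-3)·-0.2042 - (3)·-1.1500) / (10) = 0.1837
Change: (0.0521, 0.0078, -0.0538) → max |·| = 0.0538

0.0538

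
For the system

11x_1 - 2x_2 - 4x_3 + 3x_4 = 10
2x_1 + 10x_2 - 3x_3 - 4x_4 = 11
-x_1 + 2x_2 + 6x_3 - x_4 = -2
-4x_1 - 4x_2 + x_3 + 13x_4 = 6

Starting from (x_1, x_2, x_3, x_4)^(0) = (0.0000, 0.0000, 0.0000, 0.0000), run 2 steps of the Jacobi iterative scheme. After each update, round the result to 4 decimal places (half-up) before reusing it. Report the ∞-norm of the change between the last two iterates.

Iteration 1:
  x_1 = (10 - (-2)·0.0000 - (-4)·0.0000 - (3)·0.0000) / (11) = 0.9091
  x_2 = (11 - (2)·0.0000 - (-3)·0.0000 - (-4)·0.0000) / (10) = 1.1000
  x_3 = (-2 - (-1)·0.0000 - (2)·0.0000 - (-1)·0.0000) / (6) = -0.3333
  x_4 = (6 - (-4)·0.0000 - (-4)·0.0000 - (1)·0.0000) / (13) = 0.4615
Iteration 2:
  x_1 = (10 - (-2)·1.1000 - (-4)·-0.3333 - (3)·0.4615) / (11) = 0.8620
  x_2 = (11 - (2)·0.9091 - (-3)·-0.3333 - (-4)·0.4615) / (10) = 1.0028
  x_3 = (-2 - (-1)·0.9091 - (2)·1.1000 - (-1)·0.4615) / (6) = -0.4716
  x_4 = (6 - (-4)·0.9091 - (-4)·1.1000 - (1)·-0.3333) / (13) = 1.1054
Change: (-0.0471, -0.0972, -0.1383, 0.6439) → max |·| = 0.6439

0.6439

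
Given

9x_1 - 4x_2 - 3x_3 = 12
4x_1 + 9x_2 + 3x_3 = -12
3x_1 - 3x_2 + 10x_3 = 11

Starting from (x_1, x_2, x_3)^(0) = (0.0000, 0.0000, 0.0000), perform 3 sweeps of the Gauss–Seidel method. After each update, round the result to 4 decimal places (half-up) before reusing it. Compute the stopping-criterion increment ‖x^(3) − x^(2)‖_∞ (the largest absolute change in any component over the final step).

0.2566

Iteration 1:
  x_1 = (12 - (-4)·0.0000 - (-3)·0.0000) / (9) = 1.3333
  x_2 = (-12 - (4)·1.3333 - (3)·0.0000) / (9) = -1.9259
  x_3 = (11 - (3)·1.3333 - (-3)·-1.9259) / (10) = 0.1222
Iteration 2:
  x_1 = (12 - (-4)·-1.9259 - (-3)·0.1222) / (9) = 0.5181
  x_2 = (-12 - (4)·0.5181 - (3)·0.1222) / (9) = -1.6043
  x_3 = (11 - (3)·0.5181 - (-3)·-1.6043) / (10) = 0.4633
Iteration 3:
  x_1 = (12 - (-4)·-1.6043 - (-3)·0.4633) / (9) = 0.7747
  x_2 = (-12 - (4)·0.7747 - (3)·0.4633) / (9) = -1.8321
  x_3 = (11 - (3)·0.7747 - (-3)·-1.8321) / (10) = 0.3180
Change: (0.2566, -0.2278, -0.1453) → max |·| = 0.2566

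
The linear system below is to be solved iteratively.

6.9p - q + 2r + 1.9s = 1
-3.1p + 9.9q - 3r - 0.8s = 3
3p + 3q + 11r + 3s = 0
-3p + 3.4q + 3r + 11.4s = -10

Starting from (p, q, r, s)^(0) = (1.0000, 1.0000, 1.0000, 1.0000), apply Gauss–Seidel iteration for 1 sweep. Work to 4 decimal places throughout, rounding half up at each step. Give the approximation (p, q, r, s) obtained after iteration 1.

(-0.2754, 0.6006, -0.3614, -1.0337)

Iteration 1:
  p = (1 - (-1)·1.0000 - (2)·1.0000 - (1.9)·1.0000) / (6.9) = -0.2754
  q = (3 - (-3.1)·-0.2754 - (-3)·1.0000 - (-0.8)·1.0000) / (9.9) = 0.6006
  r = (0 - (3)·-0.2754 - (3)·0.6006 - (3)·1.0000) / (11) = -0.3614
  s = (-10 - (-3)·-0.2754 - (3.4)·0.6006 - (3)·-0.3614) / (11.4) = -1.0337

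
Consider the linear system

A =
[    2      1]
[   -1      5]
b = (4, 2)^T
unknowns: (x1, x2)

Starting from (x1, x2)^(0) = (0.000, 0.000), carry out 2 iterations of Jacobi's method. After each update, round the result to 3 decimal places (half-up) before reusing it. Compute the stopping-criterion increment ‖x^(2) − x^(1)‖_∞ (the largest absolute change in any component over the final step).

0.400

Iteration 1:
  x1 = (4 - (1)·0.000) / (2) = 2.000
  x2 = (2 - (-1)·0.000) / (5) = 0.400
Iteration 2:
  x1 = (4 - (1)·0.400) / (2) = 1.800
  x2 = (2 - (-1)·2.000) / (5) = 0.800
Change: (-0.200, 0.400) → max |·| = 0.400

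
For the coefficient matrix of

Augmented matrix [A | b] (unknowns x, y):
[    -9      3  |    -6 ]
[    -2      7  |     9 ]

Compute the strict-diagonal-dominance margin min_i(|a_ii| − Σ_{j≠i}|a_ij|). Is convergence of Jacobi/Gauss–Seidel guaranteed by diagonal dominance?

row 1: |-9| − (3) = 6
row 2: |7| − (2) = 5
minimum over rows = 5 → strictly diagonally dominant (convergence guaranteed)

5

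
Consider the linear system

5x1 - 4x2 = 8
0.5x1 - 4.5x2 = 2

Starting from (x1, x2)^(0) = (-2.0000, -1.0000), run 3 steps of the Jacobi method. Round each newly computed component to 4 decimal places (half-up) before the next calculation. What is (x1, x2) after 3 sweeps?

Iteration 1:
  x1 = (8 - (-4)·-1.0000) / (5) = 0.8000
  x2 = (2 - (0.5)·-2.0000) / (-4.5) = -0.6667
Iteration 2:
  x1 = (8 - (-4)·-0.6667) / (5) = 1.0666
  x2 = (2 - (0.5)·0.8000) / (-4.5) = -0.3556
Iteration 3:
  x1 = (8 - (-4)·-0.3556) / (5) = 1.3155
  x2 = (2 - (0.5)·1.0666) / (-4.5) = -0.3259

(1.3155, -0.3259)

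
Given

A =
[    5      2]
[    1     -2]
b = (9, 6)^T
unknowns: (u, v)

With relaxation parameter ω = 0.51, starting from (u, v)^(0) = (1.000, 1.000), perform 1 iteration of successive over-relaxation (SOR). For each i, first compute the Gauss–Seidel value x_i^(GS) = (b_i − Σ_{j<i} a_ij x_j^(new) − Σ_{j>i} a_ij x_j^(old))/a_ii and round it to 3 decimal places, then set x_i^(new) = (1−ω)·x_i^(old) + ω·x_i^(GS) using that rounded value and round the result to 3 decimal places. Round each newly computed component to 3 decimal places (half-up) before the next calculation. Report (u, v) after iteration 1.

Iteration 1:
  u: GS value = (9 - (2)·1.000) / (5) = 1.400;  u ← (1−ω)·1.000 + ω·1.400 = 1.204
  v: GS value = (6 - (1)·1.204) / (-2) = -2.398;  v ← (1−ω)·1.000 + ω·-2.398 = -0.733

(1.204, -0.733)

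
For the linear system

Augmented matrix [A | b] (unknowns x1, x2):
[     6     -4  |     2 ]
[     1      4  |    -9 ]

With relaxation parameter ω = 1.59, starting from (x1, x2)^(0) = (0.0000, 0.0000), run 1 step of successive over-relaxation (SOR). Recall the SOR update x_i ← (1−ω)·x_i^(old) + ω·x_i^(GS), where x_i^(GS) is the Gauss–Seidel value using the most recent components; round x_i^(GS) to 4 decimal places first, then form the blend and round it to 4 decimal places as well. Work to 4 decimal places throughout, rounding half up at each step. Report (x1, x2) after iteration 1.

(0.5299, -3.7882)

Iteration 1:
  x1: GS value = (2 - (-4)·0.0000) / (6) = 0.3333;  x1 ← (1−ω)·0.0000 + ω·0.3333 = 0.5299
  x2: GS value = (-9 - (1)·0.5299) / (4) = -2.3825;  x2 ← (1−ω)·0.0000 + ω·-2.3825 = -3.7882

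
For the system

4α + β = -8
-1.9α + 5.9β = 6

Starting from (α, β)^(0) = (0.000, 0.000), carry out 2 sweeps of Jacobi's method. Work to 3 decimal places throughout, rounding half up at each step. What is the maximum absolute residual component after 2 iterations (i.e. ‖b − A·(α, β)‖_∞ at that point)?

0.643

Iteration 1:
  α = (-8 - (1)·0.000) / (4) = -2.000
  β = (6 - (-1.9)·0.000) / (5.9) = 1.017
Iteration 2:
  α = (-8 - (1)·1.017) / (4) = -2.254
  β = (6 - (-1.9)·-2.000) / (5.9) = 0.373
Residual b − A·x = (0.643, -0.483); ∞-norm = 0.643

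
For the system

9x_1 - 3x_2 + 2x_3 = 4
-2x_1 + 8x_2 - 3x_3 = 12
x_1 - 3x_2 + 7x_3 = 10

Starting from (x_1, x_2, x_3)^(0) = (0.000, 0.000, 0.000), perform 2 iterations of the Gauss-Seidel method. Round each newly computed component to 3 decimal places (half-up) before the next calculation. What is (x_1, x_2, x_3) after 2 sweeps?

(0.525, 2.402, 2.383)

Iteration 1:
  x_1 = (4 - (-3)·0.000 - (2)·0.000) / (9) = 0.444
  x_2 = (12 - (-2)·0.444 - (-3)·0.000) / (8) = 1.611
  x_3 = (10 - (1)·0.444 - (-3)·1.611) / (7) = 2.056
Iteration 2:
  x_1 = (4 - (-3)·1.611 - (2)·2.056) / (9) = 0.525
  x_2 = (12 - (-2)·0.525 - (-3)·2.056) / (8) = 2.402
  x_3 = (10 - (1)·0.525 - (-3)·2.402) / (7) = 2.383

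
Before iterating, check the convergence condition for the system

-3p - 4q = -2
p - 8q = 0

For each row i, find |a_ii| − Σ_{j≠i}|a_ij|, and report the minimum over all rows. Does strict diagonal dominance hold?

row 1: |-3| − (4) = -1
row 2: |-8| − (1) = 7
minimum over rows = -1 → not strictly diagonally dominant

-1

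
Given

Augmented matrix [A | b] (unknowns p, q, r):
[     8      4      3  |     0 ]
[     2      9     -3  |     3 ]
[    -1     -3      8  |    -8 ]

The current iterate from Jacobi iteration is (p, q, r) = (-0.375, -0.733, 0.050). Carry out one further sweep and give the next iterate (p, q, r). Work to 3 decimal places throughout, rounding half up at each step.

One sweep:
  p = (0 - (4)·-0.733 - (3)·0.050) / (8) = 0.348
  q = (3 - (2)·-0.375 - (-3)·0.050) / (9) = 0.433
  r = (-8 - (-1)·-0.375 - (-3)·-0.733) / (8) = -1.322

(0.348, 0.433, -1.322)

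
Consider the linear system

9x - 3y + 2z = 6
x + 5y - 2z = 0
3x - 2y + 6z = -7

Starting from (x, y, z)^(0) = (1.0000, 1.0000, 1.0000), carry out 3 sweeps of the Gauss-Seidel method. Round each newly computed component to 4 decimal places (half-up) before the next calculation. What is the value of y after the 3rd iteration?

Iteration 1:
  x = (6 - (-3)·1.0000 - (2)·1.0000) / (9) = 0.7778
  y = (0 - (1)·0.7778 - (-2)·1.0000) / (5) = 0.2444
  z = (-7 - (3)·0.7778 - (-2)·0.2444) / (6) = -1.4741
Iteration 2:
  x = (6 - (-3)·0.2444 - (2)·-1.4741) / (9) = 1.0757
  y = (0 - (1)·1.0757 - (-2)·-1.4741) / (5) = -0.8048
  z = (-7 - (3)·1.0757 - (-2)·-0.8048) / (6) = -1.9728
Iteration 3:
  x = (6 - (-3)·-0.8048 - (2)·-1.9728) / (9) = 0.8368
  y = (0 - (1)·0.8368 - (-2)·-1.9728) / (5) = -0.9565
  z = (-7 - (3)·0.8368 - (-2)·-0.9565) / (6) = -1.9039

-0.9565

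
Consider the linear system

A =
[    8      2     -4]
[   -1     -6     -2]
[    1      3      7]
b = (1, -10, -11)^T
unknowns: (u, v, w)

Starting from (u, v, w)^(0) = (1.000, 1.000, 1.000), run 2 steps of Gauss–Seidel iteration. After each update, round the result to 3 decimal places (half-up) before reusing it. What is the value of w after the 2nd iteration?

Iteration 1:
  u = (1 - (2)·1.000 - (-4)·1.000) / (8) = 0.375
  v = (-10 - (-1)·0.375 - (-2)·1.000) / (-6) = 1.271
  w = (-11 - (1)·0.375 - (3)·1.271) / (7) = -2.170
Iteration 2:
  u = (1 - (2)·1.271 - (-4)·-2.170) / (8) = -1.278
  v = (-10 - (-1)·-1.278 - (-2)·-2.170) / (-6) = 2.603
  w = (-11 - (1)·-1.278 - (3)·2.603) / (7) = -2.504

-2.504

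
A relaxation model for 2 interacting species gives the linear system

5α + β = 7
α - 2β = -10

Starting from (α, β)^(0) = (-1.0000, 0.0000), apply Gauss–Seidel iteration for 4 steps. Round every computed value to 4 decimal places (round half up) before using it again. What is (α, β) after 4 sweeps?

(0.3626, 5.1813)

Iteration 1:
  α = (7 - (1)·0.0000) / (5) = 1.4000
  β = (-10 - (1)·1.4000) / (-2) = 5.7000
Iteration 2:
  α = (7 - (1)·5.7000) / (5) = 0.2600
  β = (-10 - (1)·0.2600) / (-2) = 5.1300
Iteration 3:
  α = (7 - (1)·5.1300) / (5) = 0.3740
  β = (-10 - (1)·0.3740) / (-2) = 5.1870
Iteration 4:
  α = (7 - (1)·5.1870) / (5) = 0.3626
  β = (-10 - (1)·0.3626) / (-2) = 5.1813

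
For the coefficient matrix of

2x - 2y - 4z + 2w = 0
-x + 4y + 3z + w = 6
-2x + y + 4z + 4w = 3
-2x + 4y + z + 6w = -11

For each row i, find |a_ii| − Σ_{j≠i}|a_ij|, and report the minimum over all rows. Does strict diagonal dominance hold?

row 1: |2| − (2+4+2) = -6
row 2: |4| − (1+3+1) = -1
row 3: |4| − (2+1+4) = -3
row 4: |6| − (2+4+1) = -1
minimum over rows = -6 → not strictly diagonally dominant

-6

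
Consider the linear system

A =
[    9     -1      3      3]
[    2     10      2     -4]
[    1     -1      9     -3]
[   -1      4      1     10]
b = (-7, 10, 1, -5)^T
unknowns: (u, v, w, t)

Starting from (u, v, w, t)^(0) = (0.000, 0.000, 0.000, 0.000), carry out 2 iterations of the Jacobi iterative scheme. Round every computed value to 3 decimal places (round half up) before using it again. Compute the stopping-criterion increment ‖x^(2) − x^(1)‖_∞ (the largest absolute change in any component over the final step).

Iteration 1:
  u = (-7 - (-1)·0.000 - (3)·0.000 - (3)·0.000) / (9) = -0.778
  v = (10 - (2)·0.000 - (2)·0.000 - (-4)·0.000) / (10) = 1.000
  w = (1 - (1)·0.000 - (-1)·0.000 - (-3)·0.000) / (9) = 0.111
  t = (-5 - (-1)·0.000 - (4)·0.000 - (1)·0.000) / (10) = -0.500
Iteration 2:
  u = (-7 - (-1)·1.000 - (3)·0.111 - (3)·-0.500) / (9) = -0.537
  v = (10 - (2)·-0.778 - (2)·0.111 - (-4)·-0.500) / (10) = 0.933
  w = (1 - (1)·-0.778 - (-1)·1.000 - (-3)·-0.500) / (9) = 0.142
  t = (-5 - (-1)·-0.778 - (4)·1.000 - (1)·0.111) / (10) = -0.989
Change: (0.241, -0.067, 0.031, -0.489) → max |·| = 0.489

0.489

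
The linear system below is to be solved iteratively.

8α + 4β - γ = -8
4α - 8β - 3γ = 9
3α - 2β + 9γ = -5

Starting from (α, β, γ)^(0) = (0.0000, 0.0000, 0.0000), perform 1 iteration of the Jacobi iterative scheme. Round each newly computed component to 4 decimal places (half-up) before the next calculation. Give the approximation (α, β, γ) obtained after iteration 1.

Iteration 1:
  α = (-8 - (4)·0.0000 - (-1)·0.0000) / (8) = -1.0000
  β = (9 - (4)·0.0000 - (-3)·0.0000) / (-8) = -1.1250
  γ = (-5 - (3)·0.0000 - (-2)·0.0000) / (9) = -0.5556

(-1.0000, -1.1250, -0.5556)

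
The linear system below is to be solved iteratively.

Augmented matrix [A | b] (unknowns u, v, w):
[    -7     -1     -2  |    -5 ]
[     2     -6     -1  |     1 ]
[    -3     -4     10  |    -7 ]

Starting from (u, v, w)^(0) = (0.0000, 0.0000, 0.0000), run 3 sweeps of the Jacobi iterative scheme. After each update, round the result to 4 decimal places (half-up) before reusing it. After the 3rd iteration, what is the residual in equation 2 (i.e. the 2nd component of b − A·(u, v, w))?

0.3949

Iteration 1:
  u = (-5 - (-1)·0.0000 - (-2)·0.0000) / (-7) = 0.7143
  v = (1 - (2)·0.0000 - (-1)·0.0000) / (-6) = -0.1667
  w = (-7 - (-3)·0.0000 - (-4)·0.0000) / (10) = -0.7000
Iteration 2:
  u = (-5 - (-1)·-0.1667 - (-2)·-0.7000) / (-7) = 0.9381
  v = (1 - (2)·0.7143 - (-1)·-0.7000) / (-6) = 0.1881
  w = (-7 - (-3)·0.7143 - (-4)·-0.1667) / (10) = -0.5524
Iteration 3:
  u = (-5 - (-1)·0.1881 - (-2)·-0.5524) / (-7) = 0.8452
  v = (1 - (2)·0.9381 - (-1)·-0.5524) / (-6) = 0.2381
  w = (-7 - (-3)·0.9381 - (-4)·0.1881) / (10) = -0.3433
Residual b − A·x = (0.4679, 0.3949, -0.0790)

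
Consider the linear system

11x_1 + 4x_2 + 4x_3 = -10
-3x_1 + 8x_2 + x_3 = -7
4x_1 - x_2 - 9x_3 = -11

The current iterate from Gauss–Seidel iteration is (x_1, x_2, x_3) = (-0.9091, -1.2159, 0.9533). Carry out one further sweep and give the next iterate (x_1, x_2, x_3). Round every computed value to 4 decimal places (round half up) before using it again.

One sweep:
  x_1 = (-10 - (4)·-1.2159 - (4)·0.9533) / (11) = -0.8136
  x_2 = (-7 - (-3)·-0.8136 - (1)·0.9533) / (8) = -1.2993
  x_3 = (-11 - (4)·-0.8136 - (-1)·-1.2993) / (-9) = 1.0050

(-0.8136, -1.2993, 1.0050)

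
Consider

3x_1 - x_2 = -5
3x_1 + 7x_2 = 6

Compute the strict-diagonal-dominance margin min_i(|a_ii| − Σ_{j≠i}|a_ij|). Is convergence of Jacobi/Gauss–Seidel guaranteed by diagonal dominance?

row 1: |3| − (1) = 2
row 2: |7| − (3) = 4
minimum over rows = 2 → strictly diagonally dominant (convergence guaranteed)

2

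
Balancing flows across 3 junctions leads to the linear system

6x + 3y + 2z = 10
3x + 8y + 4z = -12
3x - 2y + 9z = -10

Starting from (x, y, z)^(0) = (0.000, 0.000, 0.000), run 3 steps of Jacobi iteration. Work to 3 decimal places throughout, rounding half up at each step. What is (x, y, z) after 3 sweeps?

(3.118, -1.545, -2.389)

Iteration 1:
  x = (10 - (3)·0.000 - (2)·0.000) / (6) = 1.667
  y = (-12 - (3)·0.000 - (4)·0.000) / (8) = -1.500
  z = (-10 - (3)·0.000 - (-2)·0.000) / (9) = -1.111
Iteration 2:
  x = (10 - (3)·-1.500 - (2)·-1.111) / (6) = 2.787
  y = (-12 - (3)·1.667 - (4)·-1.111) / (8) = -1.570
  z = (-10 - (3)·1.667 - (-2)·-1.500) / (9) = -2.000
Iteration 3:
  x = (10 - (3)·-1.570 - (2)·-2.000) / (6) = 3.118
  y = (-12 - (3)·2.787 - (4)·-2.000) / (8) = -1.545
  z = (-10 - (3)·2.787 - (-2)·-1.570) / (9) = -2.389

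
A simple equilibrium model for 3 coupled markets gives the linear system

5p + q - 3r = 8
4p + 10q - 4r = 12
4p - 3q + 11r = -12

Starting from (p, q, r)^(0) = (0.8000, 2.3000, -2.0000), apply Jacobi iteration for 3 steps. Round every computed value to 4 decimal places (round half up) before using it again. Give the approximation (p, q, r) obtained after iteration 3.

Iteration 1:
  p = (8 - (1)·2.3000 - (-3)·-2.0000) / (5) = -0.0600
  q = (12 - (4)·0.8000 - (-4)·-2.0000) / (10) = 0.0800
  r = (-12 - (4)·0.8000 - (-3)·2.3000) / (11) = -0.7545
Iteration 2:
  p = (8 - (1)·0.0800 - (-3)·-0.7545) / (5) = 1.1313
  q = (12 - (4)·-0.0600 - (-4)·-0.7545) / (10) = 0.9222
  r = (-12 - (4)·-0.0600 - (-3)·0.0800) / (11) = -1.0473
Iteration 3:
  p = (8 - (1)·0.9222 - (-3)·-1.0473) / (5) = 0.7872
  q = (12 - (4)·1.1313 - (-4)·-1.0473) / (10) = 0.3286
  r = (-12 - (4)·1.1313 - (-3)·0.9222) / (11) = -1.2508

(0.7872, 0.3286, -1.2508)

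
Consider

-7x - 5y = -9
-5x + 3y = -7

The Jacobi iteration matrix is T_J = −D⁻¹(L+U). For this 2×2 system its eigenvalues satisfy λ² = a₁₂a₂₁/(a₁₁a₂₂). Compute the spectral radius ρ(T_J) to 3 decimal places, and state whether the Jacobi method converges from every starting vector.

1.091

a₁₂a₂₁/(a₁₁a₂₂) = (-5)·(-5) / ((-7)·(3)) = -1.190476
ρ = √|-1.190476| = √1.190476 = 1.091
ρ > 1, so Jacobi diverges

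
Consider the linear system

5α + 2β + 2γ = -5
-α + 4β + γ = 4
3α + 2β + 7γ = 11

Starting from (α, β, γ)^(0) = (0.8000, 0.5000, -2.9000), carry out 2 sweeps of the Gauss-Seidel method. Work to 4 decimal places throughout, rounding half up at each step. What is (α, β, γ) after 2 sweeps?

Iteration 1:
  α = (-5 - (2)·0.5000 - (2)·-2.9000) / (5) = -0.0400
  β = (4 - (-1)·-0.0400 - (1)·-2.9000) / (4) = 1.7150
  γ = (11 - (3)·-0.0400 - (2)·1.7150) / (7) = 1.0986
Iteration 2:
  α = (-5 - (2)·1.7150 - (2)·1.0986) / (5) = -2.1254
  β = (4 - (-1)·-2.1254 - (1)·1.0986) / (4) = 0.1940
  γ = (11 - (3)·-2.1254 - (2)·0.1940) / (7) = 2.4269

(-2.1254, 0.1940, 2.4269)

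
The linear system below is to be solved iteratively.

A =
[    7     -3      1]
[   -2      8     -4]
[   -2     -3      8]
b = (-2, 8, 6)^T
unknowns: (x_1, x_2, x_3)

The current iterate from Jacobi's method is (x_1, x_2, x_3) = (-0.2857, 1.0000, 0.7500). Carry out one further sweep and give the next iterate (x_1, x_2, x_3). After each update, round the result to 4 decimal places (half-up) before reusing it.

One sweep:
  x_1 = (-2 - (-3)·1.0000 - (1)·0.7500) / (7) = 0.0357
  x_2 = (8 - (-2)·-0.2857 - (-4)·0.7500) / (8) = 1.3036
  x_3 = (6 - (-2)·-0.2857 - (-3)·1.0000) / (8) = 1.0536

(0.0357, 1.3036, 1.0536)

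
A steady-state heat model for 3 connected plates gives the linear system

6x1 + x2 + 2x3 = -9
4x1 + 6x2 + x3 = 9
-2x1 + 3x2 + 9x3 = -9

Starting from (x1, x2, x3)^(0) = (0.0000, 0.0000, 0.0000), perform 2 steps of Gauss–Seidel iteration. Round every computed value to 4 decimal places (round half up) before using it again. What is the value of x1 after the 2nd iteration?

-1.1944

Iteration 1:
  x1 = (-9 - (1)·0.0000 - (2)·0.0000) / (6) = -1.5000
  x2 = (9 - (4)·-1.5000 - (1)·0.0000) / (6) = 2.5000
  x3 = (-9 - (-2)·-1.5000 - (3)·2.5000) / (9) = -2.1667
Iteration 2:
  x1 = (-9 - (1)·2.5000 - (2)·-2.1667) / (6) = -1.1944
  x2 = (9 - (4)·-1.1944 - (1)·-2.1667) / (6) = 2.6574
  x3 = (-9 - (-2)·-1.1944 - (3)·2.6574) / (9) = -2.1512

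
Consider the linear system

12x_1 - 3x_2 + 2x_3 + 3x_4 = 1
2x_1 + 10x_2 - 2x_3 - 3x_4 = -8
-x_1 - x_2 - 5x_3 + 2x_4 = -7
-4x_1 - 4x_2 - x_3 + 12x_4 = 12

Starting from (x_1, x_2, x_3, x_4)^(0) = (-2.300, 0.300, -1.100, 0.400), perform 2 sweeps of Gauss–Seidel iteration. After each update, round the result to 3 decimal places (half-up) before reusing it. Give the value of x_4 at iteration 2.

0.919

Iteration 1:
  x_1 = (1 - (-3)·0.300 - (2)·-1.100 - (3)·0.400) / (12) = 0.242
  x_2 = (-8 - (2)·0.242 - (-2)·-1.100 - (-3)·0.400) / (10) = -0.948
  x_3 = (-7 - (-1)·0.242 - (-1)·-0.948 - (2)·0.400) / (-5) = 1.701
  x_4 = (12 - (-4)·0.242 - (-4)·-0.948 - (-1)·1.701) / (12) = 0.906
Iteration 2:
  x_1 = (1 - (-3)·-0.948 - (2)·1.701 - (3)·0.906) / (12) = -0.664
  x_2 = (-8 - (2)·-0.664 - (-2)·1.701 - (-3)·0.906) / (10) = -0.055
  x_3 = (-7 - (-1)·-0.664 - (-1)·-0.055 - (2)·0.906) / (-5) = 1.906
  x_4 = (12 - (-4)·-0.664 - (-4)·-0.055 - (-1)·1.906) / (12) = 0.919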